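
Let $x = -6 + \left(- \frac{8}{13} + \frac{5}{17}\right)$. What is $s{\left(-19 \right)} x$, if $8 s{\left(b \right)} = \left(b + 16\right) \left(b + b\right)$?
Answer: $- \frac{79629}{884} \approx -90.078$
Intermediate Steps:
$s{\left(b \right)} = \frac{b \left(16 + b\right)}{4}$ ($s{\left(b \right)} = \frac{\left(b + 16\right) \left(b + b\right)}{8} = \frac{\left(16 + b\right) 2 b}{8} = \frac{2 b \left(16 + b\right)}{8} = \frac{b \left(16 + b\right)}{4}$)
$x = - \frac{1397}{221}$ ($x = -6 + \left(\left(-8\right) \frac{1}{13} + 5 \cdot \frac{1}{17}\right) = -6 + \left(- \frac{8}{13} + \frac{5}{17}\right) = -6 - \frac{71}{221} = - \frac{1397}{221} \approx -6.3213$)
$s{\left(-19 \right)} x = \frac{1}{4} \left(-19\right) \left(16 - 19\right) \left(- \frac{1397}{221}\right) = \frac{1}{4} \left(-19\right) \left(-3\right) \left(- \frac{1397}{221}\right) = \frac{57}{4} \left(- \frac{1397}{221}\right) = - \frac{79629}{884}$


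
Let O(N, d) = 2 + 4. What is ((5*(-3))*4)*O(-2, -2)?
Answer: -360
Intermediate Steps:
O(N, d) = 6
((5*(-3))*4)*O(-2, -2) = ((5*(-3))*4)*6 = -15*4*6 = -60*6 = -360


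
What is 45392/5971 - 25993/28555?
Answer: 1140964357/170501905 ≈ 6.6918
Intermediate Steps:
45392/5971 - 25993/28555 = 1140964357/170501905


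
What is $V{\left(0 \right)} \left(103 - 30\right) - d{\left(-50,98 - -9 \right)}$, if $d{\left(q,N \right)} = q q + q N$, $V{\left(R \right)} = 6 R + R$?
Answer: $2850$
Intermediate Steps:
$V{\left(R \right)} = 7 R$
$d{\left(q,N \right)} = q^{2} + N q$
$V{\left(0 \right)} \left(103 - 30\right) - d{\left(-50,98 - -9 \right)} = 7 \cdot 0 \left(103 - 30\right) - - 50 \left(\left(98 - -9\right) - 50\right) = 0 \cdot 73 - - 50 \left(\left(98 + 9\right) - 50\right) = 0 - - 50 \left(107 - 50\right) = 0 - \left(-50\right) 57 = 0 - -2850 = 0 + 2850 = 2850$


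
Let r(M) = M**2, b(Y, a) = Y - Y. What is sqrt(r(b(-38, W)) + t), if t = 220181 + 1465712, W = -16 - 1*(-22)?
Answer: 11*sqrt(13933) ≈ 1298.4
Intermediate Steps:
W = 6 (W = -16 + 22 = 6)
b(Y, a) = 0
t = 1685893
sqrt(r(b(-38, W)) + t) = sqrt(0**2 + 1685893) = sqrt(0 + 1685893) = sqrt(1685893) = 11*sqrt(13933)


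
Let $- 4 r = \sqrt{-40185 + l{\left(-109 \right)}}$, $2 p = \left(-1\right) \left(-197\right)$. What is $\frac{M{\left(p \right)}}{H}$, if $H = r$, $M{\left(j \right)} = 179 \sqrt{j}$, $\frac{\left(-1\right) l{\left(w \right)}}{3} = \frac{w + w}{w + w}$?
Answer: $\frac{179 i \sqrt{102}}{51} \approx 35.447 i$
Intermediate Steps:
$l{\left(w \right)} = -3$ ($l{\left(w \right)} = - 3 \frac{w + w}{w + w} = - 3 \frac{2 w}{2 w} = - 3 \cdot 2 w \frac{1}{2 w} = \left(-3\right) 1 = -3$)
$p = \frac{197}{2}$ ($p = \frac{\left(-1\right) \left(-197\right)}{2} = \frac{1}{2} \cdot 197 = \frac{197}{2} \approx 98.5$)
$r = - \frac{i \sqrt{10047}}{2}$ ($r = - \frac{\sqrt{-40185 - 3}}{4} = - \frac{\sqrt{-40188}}{4} = - \frac{2 i \sqrt{10047}}{4} = - \frac{i \sqrt{10047}}{2} \approx - 50.117 i$)
$H = - \frac{i \sqrt{10047}}{2} \approx - 50.117 i$
$\frac{M{\left(p \right)}}{H} = \frac{179 \sqrt{\frac{197}{2}}}{\left(- \frac{1}{2}\right) i \sqrt{10047}} = 179 \frac{\sqrt{394}}{2} \frac{2 i \sqrt{10047}}{10047} = \frac{179 \sqrt{394}}{2} \frac{2 i \sqrt{10047}}{10047} = \frac{179 i \sqrt{102}}{51}$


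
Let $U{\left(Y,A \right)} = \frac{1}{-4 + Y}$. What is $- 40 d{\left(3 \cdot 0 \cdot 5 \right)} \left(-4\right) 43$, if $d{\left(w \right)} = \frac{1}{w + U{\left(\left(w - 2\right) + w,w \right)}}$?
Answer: $-41280$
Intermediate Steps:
$d{\left(w \right)} = \frac{1}{w + \frac{1}{-6 + 2 w}}$ ($d{\left(w \right)} = \frac{1}{w + \frac{1}{-4 + \left(\left(w - 2\right) + w\right)}} = \frac{1}{w + \frac{1}{-4 + \left(\left(-2 + w\right) + w\right)}} = \frac{1}{w + \frac{1}{-4 + \left(-2 + 2 w\right)}} = \frac{1}{w + \frac{1}{-6 + 2 w}}$)
$- 40 d{\left(3 \cdot 0 \cdot 5 \right)} \left(-4\right) 43 = - 40 \frac{2 \left(-3 + 3 \cdot 0 \cdot 5\right)}{1 + 2 \cdot 3 \cdot 0 \cdot 5 \left(-3 + 3 \cdot 0 \cdot 5\right)} \left(-4\right) 43 = - 40 \frac{2 \left(-3 + 0 \cdot 5\right)}{1 + 2 \cdot 0 \cdot 5 \left(-3 + 0 \cdot 5\right)} \left(-4\right) 43 = - 40 \frac{2 \left(-3 + 0\right)}{1 + 2 \cdot 0 \left(-3 + 0\right)} \left(-4\right) 43 = - 40 \cdot 2 \frac{1}{1 + 2 \cdot 0 \left(-3\right)} \left(-3\right) \left(-4\right) 43 = - 40 \cdot 2 \frac{1}{1 + 0} \left(-3\right) \left(-4\right) 43 = - 40 \cdot 2 \cdot 1^{-1} \left(-3\right) \left(-4\right) 43 = - 40 \cdot 2 \cdot 1 \left(-3\right) \left(-4\right) 43 = - 40 \left(\left(-6\right) \left(-4\right)\right) 43 = \left(-40\right) 24 \cdot 43 = \left(-960\right) 43 = -41280$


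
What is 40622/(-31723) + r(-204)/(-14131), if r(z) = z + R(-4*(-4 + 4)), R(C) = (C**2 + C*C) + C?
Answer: -567557990/448277713 ≈ -1.2661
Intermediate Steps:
R(C) = C + 2*C**2 (R(C) = (C**2 + C**2) + C = 2*C**2 + C = C + 2*C**2)
r(z) = z (r(z) = z + (-4*(-4 + 4))*(1 + 2*(-4*(-4 + 4))) = z + (-4*0)*(1 + 2*(-4*0)) = z + 0*(1 + 2*0) = z + 0*(1 + 0) = z + 0*1 = z + 0 = z)
40622/(-31723) + r(-204)/(-14131) = 40622/(-31723) - 204/(-14131) = 40622*(-1/31723) - 204*(-1/14131) = -40622/31723 + 204/14131 = -567557990/448277713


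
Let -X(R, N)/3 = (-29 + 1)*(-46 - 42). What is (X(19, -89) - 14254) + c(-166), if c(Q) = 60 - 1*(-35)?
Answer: -21551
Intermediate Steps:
X(R, N) = -7392 (X(R, N) = -3*(-29 + 1)*(-46 - 42) = -(-84)*(-88) = -3*2464 = -7392)
c(Q) = 95 (c(Q) = 60 + 35 = 95)
(X(19, -89) - 14254) + c(-166) = (-7392 - 14254) + 95 = -21646 + 95 = -21551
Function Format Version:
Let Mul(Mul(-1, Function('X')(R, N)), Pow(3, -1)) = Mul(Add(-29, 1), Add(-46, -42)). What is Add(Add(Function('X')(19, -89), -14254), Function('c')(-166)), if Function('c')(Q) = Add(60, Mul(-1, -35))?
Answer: -21551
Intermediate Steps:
Function('X')(R, N) = -7392 (Function('X')(R, N) = Mul(-3, Mul(Add(-29, 1), Add(-46, -42))) = Mul(-3, Mul(-28, -88)) = Mul(-3, 2464) = -7392)
Function('c')(Q) = 95 (Function('c')(Q) = Add(60, 35) = 95)
Add(Add(Function('X')(19, -89), -14254), Function('c')(-166)) = Add(Add(-7392, -14254), 95) = Add(-21646, 95) = -21551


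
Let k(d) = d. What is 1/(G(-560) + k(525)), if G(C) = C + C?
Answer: -1/595 ≈ -0.0016807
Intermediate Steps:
G(C) = 2*C
1/(G(-560) + k(525)) = 1/(2*(-560) + 525) = 1/(-1120 + 525) = 1/(-595) = -1/595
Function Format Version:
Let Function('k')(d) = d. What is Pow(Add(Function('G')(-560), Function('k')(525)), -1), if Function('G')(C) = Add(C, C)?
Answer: Rational(-1, 595) ≈ -0.0016807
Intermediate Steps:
Function('G')(C) = Mul(2, C)
Pow(Add(Function('G')(-560), Function('k')(525)), -1) = Pow(Add(Mul(2, -560), 525), -1) = Pow(Add(-1120, 525), -1) = Pow(-595, -1) = Rational(-1, 595)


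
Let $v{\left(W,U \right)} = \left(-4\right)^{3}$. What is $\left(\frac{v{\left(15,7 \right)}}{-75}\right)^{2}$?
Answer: $\frac{4096}{5625} \approx 0.72818$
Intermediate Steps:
$v{\left(W,U \right)} = -64$
$\left(\frac{v{\left(15,7 \right)}}{-75}\right)^{2} = \left(- \frac{64}{-75}\right)^{2} = \left(\left(-64\right) \left(- \frac{1}{75}\right)\right)^{2} = \left(\frac{64}{75}\right)^{2} = \frac{4096}{5625}$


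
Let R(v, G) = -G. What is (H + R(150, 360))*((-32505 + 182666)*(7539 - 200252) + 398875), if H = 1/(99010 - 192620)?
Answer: 487592414871505359/46805 ≈ 1.0418e+13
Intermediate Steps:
H = -1/93610 (H = 1/(-93610) = -1/93610 ≈ -1.0683e-5)
(H + R(150, 360))*((-32505 + 182666)*(7539 - 200252) + 398875) = (-1/93610 - 1*360)*((-32505 + 182666)*(7539 - 200252) + 398875) = (-1/93610 - 360)*(150161*(-192713) + 398875) = -33699601*(-28937976793 + 398875)/93610 = -33699601/93610*(-28937577918) = 487592414871505359/46805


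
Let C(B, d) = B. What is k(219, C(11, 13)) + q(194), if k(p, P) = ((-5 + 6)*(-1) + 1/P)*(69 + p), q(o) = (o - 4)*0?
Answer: -2880/11 ≈ -261.82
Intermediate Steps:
q(o) = 0 (q(o) = (-4 + o)*0 = 0)
k(p, P) = (-1 + 1/P)*(69 + p) (k(p, P) = (1*(-1) + 1/P)*(69 + p) = (-1 + 1/P)*(69 + p))
k(219, C(11, 13)) + q(194) = (69 + 219 - 1*11*(69 + 219))/11 + 0 = (69 + 219 - 1*11*288)/11 + 0 = (69 + 219 - 3168)/11 + 0 = (1/11)*(-2880) + 0 = -2880/11 + 0 = -2880/11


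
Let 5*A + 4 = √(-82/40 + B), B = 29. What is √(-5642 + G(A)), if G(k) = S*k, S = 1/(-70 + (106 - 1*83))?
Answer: √(-1246314040 - 658*√55)/470 ≈ 75.113*I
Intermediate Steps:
S = -1/47 (S = 1/(-70 + (106 - 83)) = 1/(-70 + 23) = 1/(-47) = -1/47 ≈ -0.021277)
A = -⅘ + 7*√55/50 (A = -⅘ + √(-82/40 + 29)/5 = -⅘ + √(-82*1/40 + 29)/5 = -⅘ + √(-41/20 + 29)/5 = -⅘ + √(539/20)/5 = -⅘ + (7*√55/10)/5 = -⅘ + 7*√55/50 ≈ 0.23827)
G(k) = -k/47
√(-5642 + G(A)) = √(-5642 - (-⅘ + 7*√55/50)/47) = √(-5642 + (4/235 - 7*√55/2350)) = √(-1325866/235 - 7*√55/2350)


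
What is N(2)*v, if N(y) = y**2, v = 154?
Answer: 616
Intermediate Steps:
N(2)*v = 2**2*154 = 4*154 = 616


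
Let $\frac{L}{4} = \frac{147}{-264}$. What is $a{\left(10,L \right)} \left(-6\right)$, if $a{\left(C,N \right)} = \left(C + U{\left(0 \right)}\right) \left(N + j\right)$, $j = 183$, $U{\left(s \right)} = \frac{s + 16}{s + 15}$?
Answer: $- \frac{660182}{55} \approx -12003.0$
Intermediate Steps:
$U{\left(s \right)} = \frac{16 + s}{15 + s}$
$L = - \frac{49}{22}$ ($L = 4 \frac{147}{-264} = 4 \cdot 147 \left(- \frac{1}{264}\right) = 4 \left(- \frac{49}{88}\right) = - \frac{49}{22} \approx -2.2273$)
$a{\left(C,N \right)} = \left(183 + N\right) \left(\frac{16}{15} + C\right)$ ($a{\left(C,N \right)} = \left(C + \frac{16 + 0}{15 + 0}\right) \left(N + 183\right) = \left(C + \frac{1}{15} \cdot 16\right) \left(183 + N\right) = \left(C + \frac{16}{15}\right) \left(183 + N\right) = \left(\frac{16}{15} + C\right) \left(183 + N\right) = \left(183 + N\right) \left(\frac{16}{15} + C\right)$)
$a{\left(10,L \right)} \left(-6\right) = \left(\frac{976}{5} + 183 \cdot 10 + \frac{16}{15} \left(- \frac{49}{22}\right) + 10 \left(- \frac{49}{22}\right)\right) \left(-6\right) = \left(\frac{976}{5} + 1830 - \frac{392}{165} - \frac{245}{11}\right) \left(-6\right) = \frac{330091}{165} \left(-6\right) = - \frac{660182}{55}$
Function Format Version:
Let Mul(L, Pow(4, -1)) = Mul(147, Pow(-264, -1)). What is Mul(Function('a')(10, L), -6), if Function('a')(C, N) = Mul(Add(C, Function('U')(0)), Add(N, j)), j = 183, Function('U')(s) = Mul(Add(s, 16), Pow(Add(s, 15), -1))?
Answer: Rational(-660182, 55) ≈ -12003.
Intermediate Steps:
Function('U')(s) = Mul(Pow(Add(15, s), -1), Add(16, s)) (Function('U')(s) = Mul(Add(16, s), Pow(Add(15, s), -1)) = Mul(Pow(Add(15, s), -1), Add(16, s)))
L = Rational(-49, 22) (L = Mul(4, Mul(147, Pow(-264, -1))) = Mul(4, Mul(147, Rational(-1, 264))) = Mul(4, Rational(-49, 88)) = Rational(-49, 22) ≈ -2.2273)
Function('a')(C, N) = Mul(Add(183, N), Add(Rational(16, 15), C)) (Function('a')(C, N) = Mul(Add(C, Mul(Pow(Add(15, 0), -1), Add(16, 0))), Add(N, 183)) = Mul(Add(C, Mul(Pow(15, -1), 16)), Add(183, N)) = Mul(Add(C, Mul(Rational(1, 15), 16)), Add(183, N)) = Mul(Add(C, Rational(16, 15)), Add(183, N)) = Mul(Add(Rational(16, 15), C), Add(183, N)) = Mul(Add(183, N), Add(Rational(16, 15), C)))
Mul(Function('a')(10, L), -6) = Mul(Add(Rational(976, 5), Mul(183, 10), Mul(Rational(16, 15), Rational(-49, 22)), Mul(10, Rational(-49, 22))), -6) = Mul(Add(Rational(976, 5), 1830, Rational(-392, 165), Rational(-245, 11)), -6) = Mul(Rational(330091, 165), -6) = Rational(-660182, 55)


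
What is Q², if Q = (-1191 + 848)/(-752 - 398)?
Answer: 117649/1322500 ≈ 0.088960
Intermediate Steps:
Q = 343/1150 (Q = -343/(-1150) = -343*(-1/1150) = 343/1150 ≈ 0.29826)
Q² = (343/1150)² = 117649/1322500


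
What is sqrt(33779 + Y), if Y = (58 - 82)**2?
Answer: sqrt(34355) ≈ 185.35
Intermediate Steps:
Y = 576 (Y = (-24)**2 = 576)
sqrt(33779 + Y) = sqrt(33779 + 576) = sqrt(34355)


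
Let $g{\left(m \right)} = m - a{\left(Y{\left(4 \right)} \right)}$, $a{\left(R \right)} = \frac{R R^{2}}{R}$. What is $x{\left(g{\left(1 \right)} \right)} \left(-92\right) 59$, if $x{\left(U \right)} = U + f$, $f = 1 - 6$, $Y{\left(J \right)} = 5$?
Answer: $157412$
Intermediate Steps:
$a{\left(R \right)} = R^{2}$ ($a{\left(R \right)} = \frac{R^{3}}{R} = R^{2}$)
$f = -5$ ($f = 1 - 6 = -5$)
$g{\left(m \right)} = -25 + m$ ($g{\left(m \right)} = m - 5^{2} = m - 25 = -25 + m$)
$x{\left(U \right)} = -5 + U$ ($x{\left(U \right)} = U - 5 = -5 + U$)
$x{\left(g{\left(1 \right)} \right)} \left(-92\right) 59 = \left(-5 + \left(-25 + 1\right)\right) \left(-92\right) 59 = \left(-5 - 24\right) \left(-92\right) 59 = \left(-29\right) \left(-92\right) 59 = 2668 \cdot 59 = 157412$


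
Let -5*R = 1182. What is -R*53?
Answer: 62646/5 ≈ 12529.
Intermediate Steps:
R = -1182/5 (R = -⅕*1182 = -1182/5 ≈ -236.40)
-R*53 = -(-1182)*53/5 = -1*(-62646/5) = 62646/5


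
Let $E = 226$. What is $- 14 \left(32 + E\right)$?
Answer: $-3612$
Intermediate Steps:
$- 14 \left(32 + E\right) = - 14 \left(32 + 226\right) = \left(-14\right) 258 = -3612$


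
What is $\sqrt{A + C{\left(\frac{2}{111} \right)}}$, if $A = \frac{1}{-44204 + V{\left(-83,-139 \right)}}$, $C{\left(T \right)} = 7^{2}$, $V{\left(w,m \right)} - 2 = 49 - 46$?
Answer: $\frac{5 \sqrt{425439930}}{14733} \approx 7.0$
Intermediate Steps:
$V{\left(w,m \right)} = 5$ ($V{\left(w,m \right)} = 2 + \left(49 - 46\right) = 2 + 3 = 5$)
$C{\left(T \right)} = 49$
$A = - \frac{1}{44199}$ ($A = \frac{1}{-44204 + 5} = \frac{1}{-44199} = - \frac{1}{44199} \approx -2.2625 \cdot 10^{-5}$)
$\sqrt{A + C{\left(\frac{2}{111} \right)}} = \sqrt{- \frac{1}{44199} + 49} = \sqrt{\frac{2165750}{44199}} = \frac{5 \sqrt{425439930}}{14733}$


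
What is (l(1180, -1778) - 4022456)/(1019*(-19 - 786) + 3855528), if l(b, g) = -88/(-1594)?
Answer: -3205897388/2419080701 ≈ -1.3253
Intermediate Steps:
l(b, g) = 44/797 (l(b, g) = -88*(-1/1594) = 44/797)
(l(1180, -1778) - 4022456)/(1019*(-19 - 786) + 3855528) = (44/797 - 4022456)/(1019*(-19 - 786) + 3855528) = -3205897388/(797*(1019*(-805) + 3855528)) = -3205897388/(797*(-820295 + 3855528)) = -3205897388/797/3035233 = -3205897388/797*1/3035233 = -3205897388/2419080701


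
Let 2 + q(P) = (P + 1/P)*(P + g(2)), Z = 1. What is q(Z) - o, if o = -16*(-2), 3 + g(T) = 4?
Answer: -30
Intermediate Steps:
g(T) = 1 (g(T) = -3 + 4 = 1)
q(P) = -2 + (1 + P)*(P + 1/P) (q(P) = -2 + (P + 1/P)*(P + 1) = -2 + (P + 1/P)*(1 + P) = -2 + (1 + P)*(P + 1/P))
o = 32
q(Z) - o = (-1 + 1 + 1/1 + 1**2) - 1*32 = (-1 + 1 + 1 + 1) - 32 = 2 - 32 = -30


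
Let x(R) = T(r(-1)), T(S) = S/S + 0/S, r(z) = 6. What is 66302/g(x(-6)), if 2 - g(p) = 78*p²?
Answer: -33151/38 ≈ -872.39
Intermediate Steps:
T(S) = 1 (T(S) = 1 + 0 = 1)
x(R) = 1
g(p) = 2 - 78*p²
66302/g(x(-6)) = 66302/(2 - 78*1²) = 66302/(2 - 78*1) = 66302/(2 - 78) = 66302/(-76) = 66302*(-1/76) = -33151/38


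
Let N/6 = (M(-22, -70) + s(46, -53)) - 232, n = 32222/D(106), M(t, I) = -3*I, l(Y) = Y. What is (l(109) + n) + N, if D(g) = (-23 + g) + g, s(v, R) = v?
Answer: 80039/189 ≈ 423.49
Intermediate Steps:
D(g) = -23 + 2*g
n = 32222/189 (n = 32222/(-23 + 2*106) = 32222/(-23 + 212) = 32222/189 ≈ 170.49)
N = 144 (N = 6*((-3*(-70) + 46) - 232) = 6*((210 + 46) - 232) = 6*(256 - 232) = 6*24 = 144)
(l(109) + n) + N = (109 + 32222/189) + 144 = 52823/189 + 144 = 80039/189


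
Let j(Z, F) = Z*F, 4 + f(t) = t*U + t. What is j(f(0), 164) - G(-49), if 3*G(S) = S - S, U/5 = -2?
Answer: -656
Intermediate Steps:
U = -10 (U = 5*(-2) = -10)
G(S) = 0 (G(S) = (S - S)/3 = (⅓)*0 = 0)
f(t) = -4 - 9*t (f(t) = -4 + (t*(-10) + t) = -4 + (-10*t + t) = -4 - 9*t)
j(Z, F) = F*Z
j(f(0), 164) - G(-49) = 164*(-4 - 9*0) - 1*0 = 164*(-4 + 0) + 0 = 164*(-4) + 0 = -656 + 0 = -656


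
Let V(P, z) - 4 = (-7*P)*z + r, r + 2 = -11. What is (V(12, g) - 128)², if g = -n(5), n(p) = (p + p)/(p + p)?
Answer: 2809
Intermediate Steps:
r = -13 (r = -2 - 11 = -13)
n(p) = 1 (n(p) = (2*p)/((2*p)) = (2*p)*(1/(2*p)) = 1)
g = -1 (g = -1*1 = -1)
V(P, z) = -9 - 7*P*z (V(P, z) = 4 + ((-7*P)*z - 13) = 4 + (-7*P*z - 13) = 4 + (-13 - 7*P*z) = -9 - 7*P*z)
(V(12, g) - 128)² = ((-9 - 7*12*(-1)) - 128)² = ((-9 + 84) - 128)² = (75 - 128)² = (-53)² = 2809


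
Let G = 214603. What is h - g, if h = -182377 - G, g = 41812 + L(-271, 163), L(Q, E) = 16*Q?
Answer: -434456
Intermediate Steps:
g = 37476 (g = 41812 + 16*(-271) = 41812 - 4336 = 37476)
h = -396980 (h = -182377 - 1*214603 = -182377 - 214603 = -396980)
h - g = -396980 - 1*37476 = -396980 - 37476 = -434456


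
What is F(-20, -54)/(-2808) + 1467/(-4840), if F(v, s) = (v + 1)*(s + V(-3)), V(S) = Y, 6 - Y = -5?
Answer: -504601/849420 ≈ -0.59405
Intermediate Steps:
Y = 11 (Y = 6 - 1*(-5) = 6 + 5 = 11)
V(S) = 11
F(v, s) = (1 + v)*(11 + s) (F(v, s) = (v + 1)*(s + 11) = (1 + v)*(11 + s))
F(-20, -54)/(-2808) + 1467/(-4840) = (11 - 54 + 11*(-20) - 54*(-20))/(-2808) + 1467/(-4840) = (11 - 54 - 220 + 1080)*(-1/2808) + 1467*(-1/4840) = 817*(-1/2808) - 1467/4840 = -817/2808 - 1467/4840 = -504601/849420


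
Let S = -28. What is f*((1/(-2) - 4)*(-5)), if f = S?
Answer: -630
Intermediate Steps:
f = -28
f*((1/(-2) - 4)*(-5)) = -28*(1/(-2) - 4)*(-5) = -28*(-½ - 4)*(-5) = -(-126)*(-5) = -28*45/2 = -630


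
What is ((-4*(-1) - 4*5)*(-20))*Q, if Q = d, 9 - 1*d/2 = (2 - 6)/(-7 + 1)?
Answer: 16000/3 ≈ 5333.3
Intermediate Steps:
d = 50/3 (d = 18 - 2*(2 - 6)/(-7 + 1) = 18 - (-8)/(-6) = 18 - (-8)*(-1)/6 = 18 - 2*⅔ = 18 - 4/3 = 50/3 ≈ 16.667)
Q = 50/3 ≈ 16.667
((-4*(-1) - 4*5)*(-20))*Q = ((-4*(-1) - 4*5)*(-20))*(50/3) = ((4 - 20)*(-20))*(50/3) = -16*(-20)*(50/3) = 320*(50/3) = 16000/3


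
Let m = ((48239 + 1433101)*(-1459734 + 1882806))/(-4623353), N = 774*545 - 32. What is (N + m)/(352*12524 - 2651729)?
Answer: 189058224602/1160276008401 ≈ 0.16294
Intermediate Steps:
N = 421798 (N = 421830 - 32 = 421798)
m = -89530496640/660479 (m = (1481340*423072)*(-1/4623353) = 626713476480*(-1/4623353) = -89530496640/660479 ≈ -1.3555e+5)
(N + m)/(352*12524 - 2651729) = (421798 - 89530496640/660479)/(352*12524 - 2651729) = 189058224602/(660479*(4408448 - 2651729)) = (189058224602/660479)/1756719 = (189058224602/660479)*(1/1756719) = 189058224602/1160276008401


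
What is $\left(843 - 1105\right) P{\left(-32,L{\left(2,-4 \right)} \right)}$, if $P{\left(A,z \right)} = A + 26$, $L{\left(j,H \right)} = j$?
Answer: $1572$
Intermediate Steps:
$P{\left(A,z \right)} = 26 + A$
$\left(843 - 1105\right) P{\left(-32,L{\left(2,-4 \right)} \right)} = \left(843 - 1105\right) \left(26 - 32\right) = \left(-262\right) \left(-6\right) = 1572$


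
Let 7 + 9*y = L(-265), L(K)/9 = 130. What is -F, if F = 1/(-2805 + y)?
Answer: 9/24082 ≈ 0.00037372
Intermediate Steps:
L(K) = 1170 (L(K) = 9*130 = 1170)
y = 1163/9 (y = -7/9 + (⅑)*1170 = -7/9 + 130 = 1163/9 ≈ 129.22)
F = -9/24082 (F = 1/(-2805 + 1163/9) = 1/(-24082/9) = -9/24082 ≈ -0.00037372)
-F = -1*(-9/24082) = 9/24082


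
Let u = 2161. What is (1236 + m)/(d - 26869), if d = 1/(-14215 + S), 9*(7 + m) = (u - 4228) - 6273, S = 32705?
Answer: -16770430/1490423427 ≈ -0.011252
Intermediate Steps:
m = -2801/3 (m = -7 + ((2161 - 4228) - 6273)/9 = -7 + (-2067 - 6273)/9 = -7 + (⅑)*(-8340) = -7 - 2780/3 = -2801/3 ≈ -933.67)
d = 1/18490 (d = 1/(-14215 + 32705) = 1/18490 ≈ 5.4083e-5)
(1236 + m)/(d - 26869) = (1236 - 2801/3)/(1/18490 - 26869) = 907/(3*(-496807809/18490)) = (907/3)*(-18490/496807809) = -16770430/1490423427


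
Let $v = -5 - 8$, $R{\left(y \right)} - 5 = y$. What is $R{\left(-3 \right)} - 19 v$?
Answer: $249$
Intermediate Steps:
$R{\left(y \right)} = 5 + y$
$v = -13$
$R{\left(-3 \right)} - 19 v = \left(5 - 3\right) - -247 = 2 + 247 = 249$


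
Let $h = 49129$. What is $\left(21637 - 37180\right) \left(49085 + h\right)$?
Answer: $-1526540202$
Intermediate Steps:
$\left(21637 - 37180\right) \left(49085 + h\right) = \left(21637 - 37180\right) \left(49085 + 49129\right) = \left(-15543\right) 98214 = -1526540202$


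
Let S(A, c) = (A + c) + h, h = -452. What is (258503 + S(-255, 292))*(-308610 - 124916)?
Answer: -111887858288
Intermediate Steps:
S(A, c) = -452 + A + c (S(A, c) = (A + c) - 452 = -452 + A + c)
(258503 + S(-255, 292))*(-308610 - 124916) = (258503 + (-452 - 255 + 292))*(-308610 - 124916) = (258503 - 415)*(-433526) = 258088*(-433526) = -111887858288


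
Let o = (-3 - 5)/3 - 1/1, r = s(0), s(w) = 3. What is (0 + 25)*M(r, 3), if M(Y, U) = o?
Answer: -275/3 ≈ -91.667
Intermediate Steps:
r = 3
o = -11/3 (o = -8*⅓ - 1*1 = -8/3 - 1 = -11/3 ≈ -3.6667)
M(Y, U) = -11/3
(0 + 25)*M(r, 3) = (0 + 25)*(-11/3) = 25*(-11/3) = -275/3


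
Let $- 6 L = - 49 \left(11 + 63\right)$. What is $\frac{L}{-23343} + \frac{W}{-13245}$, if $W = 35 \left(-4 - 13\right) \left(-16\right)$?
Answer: $- \frac{46045951}{61835607} \approx -0.74465$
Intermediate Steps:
$W = 9520$ ($W = 35 \left(-4 - 13\right) \left(-16\right) = 35 \left(-17\right) \left(-16\right) = \left(-595\right) \left(-16\right) = 9520$)
$L = \frac{1813}{3}$ ($L = - \frac{\left(-49\right) \left(11 + 63\right)}{6} = - \frac{\left(-49\right) 74}{6} = \left(- \frac{1}{6}\right) \left(-3626\right) = \frac{1813}{3} \approx 604.33$)
$\frac{L}{-23343} + \frac{W}{-13245} = \frac{1813}{3 \left(-23343\right)} + \frac{9520}{-13245} = \frac{1813}{3} \left(- \frac{1}{23343}\right) + 9520 \left(- \frac{1}{13245}\right) = - \frac{1813}{70029} - \frac{1904}{2649} = - \frac{46045951}{61835607}$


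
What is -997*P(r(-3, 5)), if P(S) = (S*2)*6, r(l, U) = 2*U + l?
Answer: -83748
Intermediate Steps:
r(l, U) = l + 2*U
P(S) = 12*S (P(S) = (2*S)*6 = 12*S)
-997*P(r(-3, 5)) = -11964*(-3 + 2*5) = -11964*(-3 + 10) = -11964*7 = -997*84 = -83748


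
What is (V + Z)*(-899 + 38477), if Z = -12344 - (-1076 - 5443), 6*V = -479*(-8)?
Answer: -194892034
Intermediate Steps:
V = 1916/3 (V = (-479*(-8))/6 = (⅙)*3832 = 1916/3 ≈ 638.67)
Z = -5825 (Z = -12344 - 1*(-6519) = -12344 + 6519 = -5825)
(V + Z)*(-899 + 38477) = (1916/3 - 5825)*(-899 + 38477) = -15559/3*37578 = -194892034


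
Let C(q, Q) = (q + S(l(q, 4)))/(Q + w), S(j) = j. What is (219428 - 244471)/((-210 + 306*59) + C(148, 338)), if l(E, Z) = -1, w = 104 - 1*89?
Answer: -8840179/6299079 ≈ -1.4034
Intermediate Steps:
w = 15 (w = 104 - 89 = 15)
C(q, Q) = (-1 + q)/(15 + Q) (C(q, Q) = (q - 1)/(Q + 15) = (-1 + q)/(15 + Q))
(219428 - 244471)/((-210 + 306*59) + C(148, 338)) = (219428 - 244471)/((-210 + 306*59) + (-1 + 148)/(15 + 338)) = -25043/((-210 + 18054) + 147/353) = -25043/(17844 + (1/353)*147) = -25043/(17844 + 147/353) = -25043/6299079/353 = -25043*353/6299079 = -8840179/6299079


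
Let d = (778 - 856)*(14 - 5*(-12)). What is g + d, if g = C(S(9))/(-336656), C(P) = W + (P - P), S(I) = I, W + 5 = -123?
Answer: -121448644/21041 ≈ -5772.0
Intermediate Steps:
W = -128 (W = -5 - 123 = -128)
C(P) = -128 (C(P) = -128 + (P - P) = -128 + 0 = -128)
d = -5772 (d = -78*(14 + 60) = -78*74 = -5772)
g = 8/21041 (g = -128/(-336656) = -128*(-1/336656) = 8/21041 ≈ 0.00038021)
g + d = 8/21041 - 5772 = -121448644/21041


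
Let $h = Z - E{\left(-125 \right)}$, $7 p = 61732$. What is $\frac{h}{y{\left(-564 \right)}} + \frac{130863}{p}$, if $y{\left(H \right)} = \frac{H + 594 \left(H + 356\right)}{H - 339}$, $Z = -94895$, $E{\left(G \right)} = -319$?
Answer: $- \frac{429862401745}{638494076} \approx -673.24$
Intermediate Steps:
$p = \frac{61732}{7}$ ($p = \frac{1}{7} \cdot 61732 = \frac{61732}{7} \approx 8818.9$)
$h = -94576$ ($h = -94895 - -319 = -94895 + 319 = -94576$)
$y{\left(H \right)} = \frac{211464 + 595 H}{-339 + H}$ ($y{\left(H \right)} = \frac{H + 594 \left(356 + H\right)}{-339 + H} = \frac{H + \left(211464 + 594 H\right)}{-339 + H} = \frac{211464 + 595 H}{-339 + H}$)
$\frac{h}{y{\left(-564 \right)}} + \frac{130863}{p} = - \frac{94576}{\frac{1}{-339 - 564} \left(211464 + 595 \left(-564\right)\right)} + \frac{130863}{\frac{61732}{7}} = - \frac{94576}{\frac{1}{-903} \left(211464 - 335580\right)} + 130863 \cdot \frac{7}{61732} = - \frac{94576}{\left(- \frac{1}{903}\right) \left(-124116\right)} + \frac{916041}{61732} = - \frac{94576}{\frac{41372}{301}} + \frac{916041}{61732} = \left(-94576\right) \frac{301}{41372} + \frac{916041}{61732} = - \frac{7116844}{10343} + \frac{916041}{61732} = - \frac{429862401745}{638494076}$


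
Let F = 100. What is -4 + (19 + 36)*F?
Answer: 5496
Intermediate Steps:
-4 + (19 + 36)*F = -4 + (19 + 36)*100 = -4 + 55*100 = -4 + 5500 = 5496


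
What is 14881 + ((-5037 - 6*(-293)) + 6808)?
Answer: 18410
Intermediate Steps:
14881 + ((-5037 - 6*(-293)) + 6808) = 14881 + ((-5037 + 1758) + 6808) = 14881 + (-3279 + 6808) = 14881 + 3529 = 18410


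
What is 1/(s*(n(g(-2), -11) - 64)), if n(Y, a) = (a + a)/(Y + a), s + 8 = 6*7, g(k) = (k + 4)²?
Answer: -7/14484 ≈ -0.00048329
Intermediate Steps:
g(k) = (4 + k)²
s = 34 (s = -8 + 6*7 = -8 + 42 = 34)
n(Y, a) = 2*a/(Y + a) (n(Y, a) = (2*a)/(Y + a) = 2*a/(Y + a))
1/(s*(n(g(-2), -11) - 64)) = 1/(34*(2*(-11)/((4 - 2)² - 11) - 64)) = 1/(34*(2*(-11)/(2² - 11) - 64)) = 1/(34*(2*(-11)/(4 - 11) - 64)) = 1/(34*(2*(-11)/(-7) - 64)) = 1/(34*(2*(-11)*(-⅐) - 64)) = 1/(34*(22/7 - 64)) = 1/(34*(-426/7)) = 1/(-14484/7) = -7/14484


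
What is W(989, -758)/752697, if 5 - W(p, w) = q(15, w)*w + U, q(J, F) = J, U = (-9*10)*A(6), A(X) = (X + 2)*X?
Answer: 15695/752697 ≈ 0.020852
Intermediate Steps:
A(X) = X*(2 + X) (A(X) = (2 + X)*X = X*(2 + X))
U = -4320 (U = (-9*10)*(6*(2 + 6)) = -540*8 = -90*48 = -4320)
W(p, w) = 4325 - 15*w (W(p, w) = 5 - (15*w - 4320) = 5 - (-4320 + 15*w) = 5 + (4320 - 15*w) = 4325 - 15*w)
W(989, -758)/752697 = (4325 - 15*(-758))/752697 = (4325 + 11370)*(1/752697) = 15695*(1/752697) = 15695/752697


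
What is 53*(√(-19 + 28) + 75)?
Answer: 4134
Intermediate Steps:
53*(√(-19 + 28) + 75) = 53*(√9 + 75) = 53*(3 + 75) = 53*78 = 4134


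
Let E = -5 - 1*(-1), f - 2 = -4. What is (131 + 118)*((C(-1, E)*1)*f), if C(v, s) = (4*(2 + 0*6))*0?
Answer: 0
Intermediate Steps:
f = -2 (f = 2 - 4 = -2)
E = -4 (E = -5 + 1 = -4)
C(v, s) = 0 (C(v, s) = (4*(2 + 0))*0 = (4*2)*0 = 8*0 = 0)
(131 + 118)*((C(-1, E)*1)*f) = (131 + 118)*((0*1)*(-2)) = 249*(0*(-2)) = 249*0 = 0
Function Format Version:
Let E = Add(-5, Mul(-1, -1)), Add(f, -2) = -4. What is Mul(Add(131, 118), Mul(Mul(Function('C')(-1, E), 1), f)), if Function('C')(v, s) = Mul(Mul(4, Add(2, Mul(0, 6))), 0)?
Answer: 0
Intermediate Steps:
f = -2 (f = Add(2, -4) = -2)
E = -4 (E = Add(-5, 1) = -4)
Function('C')(v, s) = 0 (Function('C')(v, s) = Mul(Mul(4, Add(2, 0)), 0) = Mul(Mul(4, 2), 0) = Mul(8, 0) = 0)
Mul(Add(131, 118), Mul(Mul(Function('C')(-1, E), 1), f)) = Mul(Add(131, 118), Mul(Mul(0, 1), -2)) = Mul(249, Mul(0, -2)) = Mul(249, 0) = 0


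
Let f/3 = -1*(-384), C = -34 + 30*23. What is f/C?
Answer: 72/41 ≈ 1.7561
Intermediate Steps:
C = 656 (C = -34 + 690 = 656)
f = 1152 (f = 3*(-1*(-384)) = 3*384 = 1152)
f/C = 1152/656 = 1152*(1/656) = 72/41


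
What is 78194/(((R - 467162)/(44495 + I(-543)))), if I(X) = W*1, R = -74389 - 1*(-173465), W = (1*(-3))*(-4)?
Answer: -1740090179/184043 ≈ -9454.8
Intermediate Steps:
W = 12 (W = -3*(-4) = 12)
R = 99076 (R = -74389 + 173465 = 99076)
I(X) = 12 (I(X) = 12*1 = 12)
78194/(((R - 467162)/(44495 + I(-543)))) = 78194/(((99076 - 467162)/(44495 + 12))) = 78194/((-368086/44507)) = 78194/((-368086*1/44507)) = 78194/(-368086/44507) = 78194*(-44507/368086) = -1740090179/184043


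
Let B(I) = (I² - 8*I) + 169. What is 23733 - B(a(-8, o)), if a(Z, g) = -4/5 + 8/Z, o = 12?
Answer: 588659/25 ≈ 23546.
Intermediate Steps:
a(Z, g) = -⅘ + 8/Z (a(Z, g) = -4*⅕ + 8/Z = -⅘ + 8/Z)
B(I) = 169 + I² - 8*I
23733 - B(a(-8, o)) = 23733 - (169 + (-⅘ + 8/(-8))² - 8*(-⅘ + 8/(-8))) = 23733 - (169 + (-⅘ + 8*(-⅛))² - 8*(-⅘ + 8*(-⅛))) = 23733 - (169 + (-⅘ - 1)² - 8*(-⅘ - 1)) = 23733 - (169 + (-9/5)² - 8*(-9/5)) = 23733 - (169 + 81/25 + 72/5) = 23733 - 1*4666/25 = 23733 - 4666/25 = 588659/25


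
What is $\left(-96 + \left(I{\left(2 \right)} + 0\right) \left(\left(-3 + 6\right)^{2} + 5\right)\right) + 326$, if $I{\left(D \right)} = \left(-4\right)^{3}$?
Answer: $-666$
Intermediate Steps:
$I{\left(D \right)} = -64$
$\left(-96 + \left(I{\left(2 \right)} + 0\right) \left(\left(-3 + 6\right)^{2} + 5\right)\right) + 326 = \left(-96 + \left(-64 + 0\right) \left(\left(-3 + 6\right)^{2} + 5\right)\right) + 326 = \left(-96 - 64 \left(3^{2} + 5\right)\right) + 326 = \left(-96 - 64 \left(9 + 5\right)\right) + 326 = \left(-96 - 896\right) + 326 = -992 + 326 = -666$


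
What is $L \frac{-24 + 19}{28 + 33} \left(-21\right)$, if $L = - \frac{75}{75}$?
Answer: $- \frac{105}{61} \approx -1.7213$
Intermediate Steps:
$L = -1$ ($L = \left(-75\right) \frac{1}{75} = -1$)
$L \frac{-24 + 19}{28 + 33} \left(-21\right) = - \frac{-24 + 19}{28 + 33} \left(-21\right) = - \frac{-5}{61} \left(-21\right) = \left(-1\right) \left(- \frac{5}{61}\right) \left(-21\right) = \frac{5}{61} \left(-21\right) = - \frac{105}{61}$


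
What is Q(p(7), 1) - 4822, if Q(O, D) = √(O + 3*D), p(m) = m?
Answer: -4822 + √10 ≈ -4818.8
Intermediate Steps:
Q(p(7), 1) - 4822 = √(7 + 3*1) - 4822 = √(7 + 3) - 4822 = √10 - 4822 = -4822 + √10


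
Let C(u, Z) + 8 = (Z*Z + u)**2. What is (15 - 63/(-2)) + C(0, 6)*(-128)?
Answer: -329635/2 ≈ -1.6482e+5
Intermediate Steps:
C(u, Z) = -8 + (u + Z**2)**2 (C(u, Z) = -8 + (Z*Z + u)**2 = -8 + (Z**2 + u)**2 = -8 + (u + Z**2)**2)
(15 - 63/(-2)) + C(0, 6)*(-128) = (15 - 63/(-2)) + (-8 + (0 + 6**2)**2)*(-128) = (15 - 63*(-1/2)) + (-8 + (0 + 36)**2)*(-128) = (15 + 63/2) + (-8 + 36**2)*(-128) = 93/2 + (-8 + 1296)*(-128) = 93/2 + 1288*(-128) = 93/2 - 164864 = -329635/2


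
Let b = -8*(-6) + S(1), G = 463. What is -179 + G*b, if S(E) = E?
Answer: 22508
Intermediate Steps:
b = 49 (b = -8*(-6) + 1 = 48 + 1 = 49)
-179 + G*b = -179 + 463*49 = -179 + 22687 = 22508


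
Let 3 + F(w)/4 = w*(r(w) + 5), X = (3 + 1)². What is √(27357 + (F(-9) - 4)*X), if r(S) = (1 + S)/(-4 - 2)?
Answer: √23453 ≈ 153.14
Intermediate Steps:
r(S) = -⅙ - S/6 (r(S) = (1 + S)/(-6) = (1 + S)*(-⅙) = -⅙ - S/6)
X = 16 (X = 4² = 16)
F(w) = -12 + 4*w*(29/6 - w/6) (F(w) = -12 + 4*(w*((-⅙ - w/6) + 5)) = -12 + 4*(w*(29/6 - w/6)) = -12 + 4*w*(29/6 - w/6))
√(27357 + (F(-9) - 4)*X) = √(27357 + ((-12 - ⅔*(-9)² + (58/3)*(-9)) - 4)*16) = √(27357 + ((-12 - ⅔*81 - 174) - 4)*16) = √(27357 + ((-12 - 54 - 174) - 4)*16) = √(27357 + (-240 - 4)*16) = √(27357 - 244*16) = √(27357 - 3904) = √23453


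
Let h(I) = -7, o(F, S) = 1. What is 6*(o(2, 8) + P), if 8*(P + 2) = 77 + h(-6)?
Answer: 93/2 ≈ 46.500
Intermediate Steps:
P = 27/4 (P = -2 + (77 - 7)/8 = -2 + (⅛)*70 = -2 + 35/4 = 27/4 ≈ 6.7500)
6*(o(2, 8) + P) = 6*(1 + 27/4) = 6*(31/4) = 93/2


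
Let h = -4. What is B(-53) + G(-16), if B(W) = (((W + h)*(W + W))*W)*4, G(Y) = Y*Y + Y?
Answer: -1280664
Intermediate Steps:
G(Y) = Y + Y² (G(Y) = Y² + Y = Y + Y²)
B(W) = 8*W²*(-4 + W) (B(W) = (((W - 4)*(W + W))*W)*4 = (((-4 + W)*(2*W))*W)*4 = ((2*W*(-4 + W))*W)*4 = (2*W²*(-4 + W))*4 = 8*W²*(-4 + W))
B(-53) + G(-16) = 8*(-53)²*(-4 - 53) - 16*(1 - 16) = 8*2809*(-57) - 16*(-15) = -1280904 + 240 = -1280664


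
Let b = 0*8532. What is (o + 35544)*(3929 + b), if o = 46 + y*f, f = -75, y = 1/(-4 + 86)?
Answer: 11466020345/82 ≈ 1.3983e+8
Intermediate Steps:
b = 0
y = 1/82 ≈ 0.012195
o = 3697/82 (o = 46 + (1/82)*(-75) = 46 - 75/82 = 3697/82 ≈ 45.085)
(o + 35544)*(3929 + b) = (3697/82 + 35544)*(3929 + 0) = (2918305/82)*3929 = 11466020345/82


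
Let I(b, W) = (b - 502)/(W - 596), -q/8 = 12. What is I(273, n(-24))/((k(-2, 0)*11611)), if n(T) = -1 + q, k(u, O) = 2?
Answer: 229/16092846 ≈ 1.4230e-5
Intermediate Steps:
q = -96 (q = -8*12 = -96)
n(T) = -97 (n(T) = -1 - 96 = -97)
I(b, W) = (-502 + b)/(-596 + W)
I(273, n(-24))/((k(-2, 0)*11611)) = ((-502 + 273)/(-596 - 97))/((2*11611)) = (-229/(-693))/23222 = -1/693*(-229)*(1/23222) = (229/693)*(1/23222) = 229/16092846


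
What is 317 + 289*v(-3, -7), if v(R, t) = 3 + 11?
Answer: 4363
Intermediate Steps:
v(R, t) = 14
317 + 289*v(-3, -7) = 317 + 289*14 = 317 + 4046 = 4363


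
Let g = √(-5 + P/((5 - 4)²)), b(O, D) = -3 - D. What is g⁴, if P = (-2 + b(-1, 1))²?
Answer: 961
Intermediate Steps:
P = 36 (P = (-2 + (-3 - 1*1))² = (-2 + (-3 - 1))² = (-2 - 4)² = (-6)² = 36)
g = √31 (g = √(-5 + 36/((5 - 4)²)) = √(-5 + 36/(1²)) = √(-5 + 36/1) = √(-5 + 36*1) = √(-5 + 36) = √31 ≈ 5.5678)
g⁴ = (√31)⁴ = 961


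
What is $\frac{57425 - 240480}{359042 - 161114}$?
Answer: $- \frac{183055}{197928} \approx -0.92486$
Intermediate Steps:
$\frac{57425 - 240480}{359042 - 161114} = - \frac{183055}{197928}$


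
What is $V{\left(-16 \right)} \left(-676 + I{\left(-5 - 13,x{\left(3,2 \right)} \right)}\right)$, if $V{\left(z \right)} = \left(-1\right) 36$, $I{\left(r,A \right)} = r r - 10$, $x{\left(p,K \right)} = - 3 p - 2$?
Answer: $13032$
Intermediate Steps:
$x{\left(p,K \right)} = -2 - 3 p$
$I{\left(r,A \right)} = -10 + r^{2}$ ($I{\left(r,A \right)} = r^{2} - 10 = -10 + r^{2}$)
$V{\left(z \right)} = -36$
$V{\left(-16 \right)} \left(-676 + I{\left(-5 - 13,x{\left(3,2 \right)} \right)}\right) = - 36 \left(-676 - \left(10 - \left(-5 - 13\right)^{2}\right)\right) = - 36 \left(-676 - \left(10 - \left(-18\right)^{2}\right)\right) = - 36 \left(-676 + \left(-10 + 324\right)\right) = - 36 \left(-676 + 314\right) = \left(-36\right) \left(-362\right) = 13032$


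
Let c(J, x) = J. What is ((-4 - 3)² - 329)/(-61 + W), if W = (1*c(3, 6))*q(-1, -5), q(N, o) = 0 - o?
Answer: 140/23 ≈ 6.0870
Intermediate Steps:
q(N, o) = -o
W = 15 (W = (1*3)*(-1*(-5)) = 3*5 = 15)
((-4 - 3)² - 329)/(-61 + W) = ((-4 - 3)² - 329)/(-61 + 15) = ((-7)² - 329)/(-46) = (49 - 329)*(-1/46) = -280*(-1/46) = 140/23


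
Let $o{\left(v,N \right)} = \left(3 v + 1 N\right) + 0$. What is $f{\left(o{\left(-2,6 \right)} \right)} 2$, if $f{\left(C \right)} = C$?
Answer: $0$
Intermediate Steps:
$o{\left(v,N \right)} = N + 3 v$ ($o{\left(v,N \right)} = \left(3 v + N\right) + 0 = \left(N + 3 v\right) + 0 = N + 3 v$)
$f{\left(o{\left(-2,6 \right)} \right)} 2 = \left(6 + 3 \left(-2\right)\right) 2 = \left(6 - 6\right) 2 = 0 \cdot 2 = 0$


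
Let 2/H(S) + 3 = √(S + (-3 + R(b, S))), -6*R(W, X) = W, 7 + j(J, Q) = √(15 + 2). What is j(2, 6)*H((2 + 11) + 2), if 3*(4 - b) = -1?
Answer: 2*(7 - √17)/(3 - √406/6) ≈ -16.061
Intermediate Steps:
b = 13/3 (b = 4 - ⅓*(-1) = 4 + ⅓ = 13/3 ≈ 4.3333)
j(J, Q) = -7 + √17 (j(J, Q) = -7 + √(15 + 2) = -7 + √17)
R(W, X) = -W/6
H(S) = 2/(-3 + √(-67/18 + S)) (H(S) = 2/(-3 + √(S + (-3 - ⅙*13/3))) = 2/(-3 + √(S + (-3 - 13/18))) = 2/(-3 + √(S - 67/18)) = 2/(-3 + √(-67/18 + S)))
j(2, 6)*H((2 + 11) + 2) = (-7 + √17)*(12/(-18 + √2*√(-67 + 18*((2 + 11) + 2)))) = (-7 + √17)*(12/(-18 + √2*√(-67 + 18*(13 + 2)))) = (-7 + √17)*(12/(-18 + √2*√(-67 + 18*15))) = (-7 + √17)*(12/(-18 + √2*√(-67 + 270))) = (-7 + √17)*(12/(-18 + √2*√203)) = (-7 + √17)*(12/(-18 + √406)) = 12*(-7 + √17)/(-18 + √406)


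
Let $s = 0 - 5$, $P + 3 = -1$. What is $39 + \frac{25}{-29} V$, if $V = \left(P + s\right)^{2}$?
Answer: $- \frac{894}{29} \approx -30.828$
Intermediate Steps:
$P = -4$ ($P = -3 - 1 = -4$)
$s = -5$ ($s = 0 - 5 = -5$)
$V = 81$ ($V = \left(-4 - 5\right)^{2} = \left(-9\right)^{2} = 81$)
$39 + \frac{25}{-29} V = 39 + \frac{25}{-29} \cdot 81 = 39 + 25 \left(- \frac{1}{29}\right) 81 = 39 - \frac{2025}{29} = - \frac{894}{29}$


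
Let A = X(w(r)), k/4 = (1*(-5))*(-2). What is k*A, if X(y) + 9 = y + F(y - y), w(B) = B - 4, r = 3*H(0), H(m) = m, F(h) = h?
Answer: -520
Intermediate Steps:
r = 0 (r = 3*0 = 0)
w(B) = -4 + B
X(y) = -9 + y (X(y) = -9 + (y + (y - y)) = -9 + (y + 0) = -9 + y)
k = 40 (k = 4*((1*(-5))*(-2)) = 4*(-5*(-2)) = 4*10 = 40)
A = -13 (A = -9 + (-4 + 0) = -9 - 4 = -13)
k*A = 40*(-13) = -520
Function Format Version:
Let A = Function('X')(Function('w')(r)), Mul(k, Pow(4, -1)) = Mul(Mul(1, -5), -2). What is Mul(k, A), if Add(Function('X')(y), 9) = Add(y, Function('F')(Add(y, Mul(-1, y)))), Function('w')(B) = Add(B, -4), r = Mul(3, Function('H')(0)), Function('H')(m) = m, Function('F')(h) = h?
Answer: -520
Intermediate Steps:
r = 0 (r = Mul(3, 0) = 0)
Function('w')(B) = Add(-4, B)
Function('X')(y) = Add(-9, y) (Function('X')(y) = Add(-9, Add(y, Add(y, Mul(-1, y)))) = Add(-9, Add(y, 0)) = Add(-9, y))
k = 40 (k = Mul(4, Mul(Mul(1, -5), -2)) = Mul(4, Mul(-5, -2)) = Mul(4, 10) = 40)
A = -13 (A = Add(-9, Add(-4, 0)) = Add(-9, -4) = -13)
Mul(k, A) = Mul(40, -13) = -520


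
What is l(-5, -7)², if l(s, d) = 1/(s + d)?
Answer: 1/144 ≈ 0.0069444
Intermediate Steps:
l(s, d) = 1/(d + s)
l(-5, -7)² = (1/(-7 - 5))² = (1/(-12))² = (-1/12)² = 1/144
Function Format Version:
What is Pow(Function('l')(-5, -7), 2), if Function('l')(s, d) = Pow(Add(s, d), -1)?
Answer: Rational(1, 144) ≈ 0.0069444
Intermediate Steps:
Function('l')(s, d) = Pow(Add(d, s), -1)
Pow(Function('l')(-5, -7), 2) = Pow(Pow(Add(-7, -5), -1), 2) = Pow(Pow(-12, -1), 2) = Pow(Rational(-1, 12), 2) = Rational(1, 144)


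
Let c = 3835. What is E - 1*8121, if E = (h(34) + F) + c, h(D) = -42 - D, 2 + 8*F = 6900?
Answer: -13999/4 ≈ -3499.8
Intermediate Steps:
F = 3449/4 (F = -1/4 + (1/8)*6900 = -1/4 + 1725/2 = 3449/4 ≈ 862.25)
E = 18485/4 (E = ((-42 - 1*34) + 3449/4) + 3835 = ((-42 - 34) + 3449/4) + 3835 = (-76 + 3449/4) + 3835 = 3145/4 + 3835 = 18485/4 ≈ 4621.3)
E - 1*8121 = 18485/4 - 1*8121 = 18485/4 - 8121 = -13999/4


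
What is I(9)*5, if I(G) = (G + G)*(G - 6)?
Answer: 270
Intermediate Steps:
I(G) = 2*G*(-6 + G) (I(G) = (2*G)*(-6 + G) = 2*G*(-6 + G))
I(9)*5 = (2*9*(-6 + 9))*5 = (2*9*3)*5 = 54*5 = 270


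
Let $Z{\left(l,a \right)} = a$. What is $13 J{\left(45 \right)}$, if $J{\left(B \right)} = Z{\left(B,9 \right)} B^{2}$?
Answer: $236925$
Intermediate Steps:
$J{\left(B \right)} = 9 B^{2}$
$13 J{\left(45 \right)} = 13 \cdot 9 \cdot 45^{2} = 13 \cdot 9 \cdot 2025 = 13 \cdot 18225 = 236925$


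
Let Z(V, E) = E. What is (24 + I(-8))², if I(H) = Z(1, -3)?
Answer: 441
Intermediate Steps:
I(H) = -3
(24 + I(-8))² = (24 - 3)² = 21² = 441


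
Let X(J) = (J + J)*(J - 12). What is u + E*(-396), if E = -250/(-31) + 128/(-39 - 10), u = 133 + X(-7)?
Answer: -2673591/1519 ≈ -1760.1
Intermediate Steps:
X(J) = 2*J*(-12 + J) (X(J) = (2*J)*(-12 + J) = 2*J*(-12 + J))
u = 399 (u = 133 + 2*(-7)*(-12 - 7) = 133 + 2*(-7)*(-19) = 133 + 266 = 399)
E = 8282/1519 (E = -250*(-1/31) + 128/(-49) = 250/31 + 128*(-1/49) = 250/31 - 128/49 = 8282/1519 ≈ 5.4523)
u + E*(-396) = 399 + (8282/1519)*(-396) = 399 - 3279672/1519 = -2673591/1519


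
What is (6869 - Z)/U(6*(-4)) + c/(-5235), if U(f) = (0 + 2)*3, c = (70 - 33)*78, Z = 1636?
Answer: 9125813/10470 ≈ 871.62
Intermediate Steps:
c = 2886 (c = 37*78 = 2886)
U(f) = 6 (U(f) = 2*3 = 6)
(6869 - Z)/U(6*(-4)) + c/(-5235) = (6869 - 1*1636)/6 + 2886/(-5235) = (6869 - 1636)*(⅙) + 2886*(-1/5235) = 5233*(⅙) - 962/1745 = 5233/6 - 962/1745 = 9125813/10470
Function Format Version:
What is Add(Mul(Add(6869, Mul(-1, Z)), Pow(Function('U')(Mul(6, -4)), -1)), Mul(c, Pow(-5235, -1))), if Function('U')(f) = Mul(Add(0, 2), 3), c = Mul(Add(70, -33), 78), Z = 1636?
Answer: Rational(9125813, 10470) ≈ 871.62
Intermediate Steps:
c = 2886 (c = Mul(37, 78) = 2886)
Function('U')(f) = 6 (Function('U')(f) = Mul(2, 3) = 6)
Add(Mul(Add(6869, Mul(-1, Z)), Pow(Function('U')(Mul(6, -4)), -1)), Mul(c, Pow(-5235, -1))) = Add(Mul(Add(6869, Mul(-1, 1636)), Pow(6, -1)), Mul(2886, Pow(-5235, -1))) = Add(Mul(Add(6869, -1636), Rational(1, 6)), Mul(2886, Rational(-1, 5235))) = Add(Mul(5233, Rational(1, 6)), Rational(-962, 1745)) = Add(Rational(5233, 6), Rational(-962, 1745)) = Rational(9125813, 10470)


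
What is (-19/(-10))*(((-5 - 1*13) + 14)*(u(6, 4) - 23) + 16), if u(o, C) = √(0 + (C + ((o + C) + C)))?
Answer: 1026/5 - 114*√2/5 ≈ 172.96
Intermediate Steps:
u(o, C) = √(o + 3*C) (u(o, C) = √(0 + (C + ((C + o) + C))) = √(0 + (C + (o + 2*C))) = √(0 + (o + 3*C)) = √(o + 3*C))
(-19/(-10))*(((-5 - 1*13) + 14)*(u(6, 4) - 23) + 16) = (-19/(-10))*(((-5 - 1*13) + 14)*(√(6 + 3*4) - 23) + 16) = (-19*(-⅒))*(((-5 - 13) + 14)*(√(6 + 12) - 23) + 16) = 19*((-18 + 14)*(√18 - 23) + 16)/10 = 19*(-4*(3*√2 - 23) + 16)/10 = 19*(-4*(-23 + 3*√2) + 16)/10 = 19*((92 - 12*√2) + 16)/10 = 19*(108 - 12*√2)/10 = 1026/5 - 114*√2/5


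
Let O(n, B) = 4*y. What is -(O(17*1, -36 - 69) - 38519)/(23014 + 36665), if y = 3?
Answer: 38507/59679 ≈ 0.64524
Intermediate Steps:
O(n, B) = 12 (O(n, B) = 4*3 = 12)
-(O(17*1, -36 - 69) - 38519)/(23014 + 36665) = -(12 - 38519)/(23014 + 36665) = -(-38507)/59679 = -1*(-38507/59679) = 38507/59679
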